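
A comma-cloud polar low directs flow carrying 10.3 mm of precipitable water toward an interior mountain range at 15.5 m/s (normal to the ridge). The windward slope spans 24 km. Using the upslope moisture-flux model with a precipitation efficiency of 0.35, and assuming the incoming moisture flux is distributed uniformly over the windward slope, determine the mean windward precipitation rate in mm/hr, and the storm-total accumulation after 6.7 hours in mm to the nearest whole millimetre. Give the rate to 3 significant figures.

Incoming column moisture flux per unit ridge length: F = V × PW = 15.5 × 10.3 = 159.65 mm·m/s.
Spread over the 24 km slope with efficiency ε = 0.35: R = ε·F/W = 0.35 × 159.65 / 24000 m = 2.328e-03 mm/s.
R = 2.328e-03 × 3600 = 8.38 mm/hr.
Over 6.7 h: total = 8.38 × 6.7 = 56.146 ≈ 56 mm.

R ≈ 8.38 mm/hr; total ≈ 56 mm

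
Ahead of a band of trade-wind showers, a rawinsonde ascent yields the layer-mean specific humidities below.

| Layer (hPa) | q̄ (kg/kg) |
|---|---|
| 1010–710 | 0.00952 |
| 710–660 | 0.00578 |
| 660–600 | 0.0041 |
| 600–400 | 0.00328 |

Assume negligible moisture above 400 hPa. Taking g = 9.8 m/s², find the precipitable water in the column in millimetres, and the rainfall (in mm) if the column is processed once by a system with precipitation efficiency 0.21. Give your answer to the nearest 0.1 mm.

Precipitable water is the column-integrated vapour mass per unit area: PW = (1/g) Σ q̄ Δp, with q in kg/kg and Δp in Pa (1 kg/m² of water = 1 mm).
Layer 1010–710 hPa: Δp = 300 hPa = 30000 Pa, q̄ = 0.00952 kg/kg → 0.00952 × 30000 / 9.8 = 29.14 mm
Layer 710–660 hPa: Δp = 50 hPa = 5000 Pa, q̄ = 0.00578 kg/kg → 0.00578 × 5000 / 9.8 = 2.95 mm
Layer 660–600 hPa: Δp = 60 hPa = 6000 Pa, q̄ = 0.0041 kg/kg → 0.0041 × 6000 / 9.8 = 2.51 mm
Layer 600–400 hPa: Δp = 200 hPa = 20000 Pa, q̄ = 0.00328 kg/kg → 0.00328 × 20000 / 9.8 = 6.69 mm
PW = 29.14 + 2.95 + 2.51 + 6.69 = 41.29 ≈ 41.3 mm.
Rainfall = ε × PW = 0.21 × 41.3 = 8.7 mm.

PW ≈ 41.3 mm; rainfall ≈ 8.7 mm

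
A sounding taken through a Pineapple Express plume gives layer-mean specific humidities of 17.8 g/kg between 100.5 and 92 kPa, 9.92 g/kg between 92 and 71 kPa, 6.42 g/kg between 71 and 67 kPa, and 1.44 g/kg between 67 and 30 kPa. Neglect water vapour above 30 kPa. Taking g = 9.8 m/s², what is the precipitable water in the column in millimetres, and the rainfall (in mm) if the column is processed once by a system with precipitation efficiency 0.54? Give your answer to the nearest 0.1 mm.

Precipitable water is the column-integrated vapour mass per unit area: PW = (1/g) Σ q̄ Δp, with q in kg/kg and Δp in Pa (1 kg/m² of water = 1 mm).
Layer 100.5–92 kPa: Δp = 85 hPa = 8500 Pa, q̄ = 0.0178 kg/kg → 0.0178 × 8500 / 9.8 = 15.44 mm
Layer 92–71 kPa: Δp = 210 hPa = 21000 Pa, q̄ = 0.00992 kg/kg → 0.00992 × 21000 / 9.8 = 21.26 mm
Layer 71–67 kPa: Δp = 40 hPa = 4000 Pa, q̄ = 0.00642 kg/kg → 0.00642 × 4000 / 9.8 = 2.62 mm
Layer 67–30 kPa: Δp = 370 hPa = 37000 Pa, q̄ = 0.00144 kg/kg → 0.00144 × 37000 / 9.8 = 5.44 mm
PW = 15.44 + 21.26 + 2.62 + 5.44 = 44.76 ≈ 44.8 mm.
Rainfall = ε × PW = 0.54 × 44.8 = 24.2 mm.

PW ≈ 44.8 mm; rainfall ≈ 24.2 mm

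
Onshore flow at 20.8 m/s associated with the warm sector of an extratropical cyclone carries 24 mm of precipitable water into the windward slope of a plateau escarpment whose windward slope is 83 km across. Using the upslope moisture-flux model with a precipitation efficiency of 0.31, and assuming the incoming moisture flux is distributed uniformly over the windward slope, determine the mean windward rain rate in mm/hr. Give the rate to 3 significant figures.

R ≈ 6.71 mm/hr

Incoming column moisture flux per unit ridge length: F = V × PW = 20.8 × 24 = 499.2 mm·m/s.
Spread over the 83 km slope with efficiency ε = 0.31: R = ε·F/W = 0.31 × 499.2 / 83000 m = 1.864e-03 mm/s.
R = 1.864e-03 × 3600 = 6.71 mm/hr.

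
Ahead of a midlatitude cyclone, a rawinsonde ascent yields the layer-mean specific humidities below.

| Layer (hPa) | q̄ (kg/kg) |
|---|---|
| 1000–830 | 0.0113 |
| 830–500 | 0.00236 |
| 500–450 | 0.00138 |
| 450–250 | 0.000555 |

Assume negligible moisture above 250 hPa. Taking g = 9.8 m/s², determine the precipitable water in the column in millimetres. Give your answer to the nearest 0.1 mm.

PW ≈ 29.4 mm

Precipitable water is the column-integrated vapour mass per unit area: PW = (1/g) Σ q̄ Δp, with q in kg/kg and Δp in Pa (1 kg/m² of water = 1 mm).
Layer 1000–830 hPa: Δp = 170 hPa = 17000 Pa, q̄ = 0.0113 kg/kg → 0.0113 × 17000 / 9.8 = 19.60 mm
Layer 830–500 hPa: Δp = 330 hPa = 33000 Pa, q̄ = 0.00236 kg/kg → 0.00236 × 33000 / 9.8 = 7.95 mm
Layer 500–450 hPa: Δp = 50 hPa = 5000 Pa, q̄ = 0.00138 kg/kg → 0.00138 × 5000 / 9.8 = 0.70 mm
Layer 450–250 hPa: Δp = 200 hPa = 20000 Pa, q̄ = 0.000555 kg/kg → 0.000555 × 20000 / 9.8 = 1.13 mm
PW = 19.60 + 7.95 + 0.70 + 1.13 = 29.38 ≈ 29.4 mm.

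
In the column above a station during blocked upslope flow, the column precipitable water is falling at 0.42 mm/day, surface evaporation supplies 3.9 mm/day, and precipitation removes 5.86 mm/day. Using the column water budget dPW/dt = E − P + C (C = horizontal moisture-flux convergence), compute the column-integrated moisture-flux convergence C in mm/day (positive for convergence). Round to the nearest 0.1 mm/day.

C ≈ 1.5 mm/day

dPW/dt = -0.42 mm/day.
C = dPW/dt − E + P = (-0.42) − 3.9 + 5.86 = 1.5 mm/day.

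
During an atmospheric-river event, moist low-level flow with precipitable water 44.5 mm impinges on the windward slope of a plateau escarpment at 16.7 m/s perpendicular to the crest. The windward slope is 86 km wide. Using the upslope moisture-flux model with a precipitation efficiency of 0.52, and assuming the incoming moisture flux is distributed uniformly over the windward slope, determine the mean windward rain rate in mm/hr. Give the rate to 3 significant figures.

Incoming column moisture flux per unit ridge length: F = V × PW = 16.7 × 44.5 = 743.15 mm·m/s.
Spread over the 86 km slope with efficiency ε = 0.52: R = ε·F/W = 0.52 × 743.15 / 86000 m = 4.493e-03 mm/s.
R = 4.493e-03 × 3600 = 16.2 mm/hr.

R ≈ 16.2 mm/hr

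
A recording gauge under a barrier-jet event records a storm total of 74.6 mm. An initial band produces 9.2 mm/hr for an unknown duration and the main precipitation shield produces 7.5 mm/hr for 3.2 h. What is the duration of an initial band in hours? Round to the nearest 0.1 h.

Known phases: 7.5 × 3.2 = 24 mm.
Remaining depth = 74.6 − 24 = 50.6 mm.
Duration = 50.6 / 9.2 = 5.5 h.

duration ≈ 5.5 h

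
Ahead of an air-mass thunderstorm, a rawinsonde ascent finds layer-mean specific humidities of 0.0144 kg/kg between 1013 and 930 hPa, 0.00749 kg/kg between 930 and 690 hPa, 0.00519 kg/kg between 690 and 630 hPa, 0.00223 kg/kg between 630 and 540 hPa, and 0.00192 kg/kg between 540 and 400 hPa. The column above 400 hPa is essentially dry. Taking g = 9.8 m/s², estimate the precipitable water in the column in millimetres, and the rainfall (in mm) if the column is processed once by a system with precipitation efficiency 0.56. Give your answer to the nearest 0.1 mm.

PW ≈ 38.5 mm; rainfall ≈ 21.6 mm

Precipitable water is the column-integrated vapour mass per unit area: PW = (1/g) Σ q̄ Δp, with q in kg/kg and Δp in Pa (1 kg/m² of water = 1 mm).
Layer 1013–930 hPa: Δp = 83 hPa = 8300 Pa, q̄ = 0.0144 kg/kg → 0.0144 × 8300 / 9.8 = 12.20 mm
Layer 930–690 hPa: Δp = 240 hPa = 24000 Pa, q̄ = 0.00749 kg/kg → 0.00749 × 24000 / 9.8 = 18.34 mm
Layer 690–630 hPa: Δp = 60 hPa = 6000 Pa, q̄ = 0.00519 kg/kg → 0.00519 × 6000 / 9.8 = 3.18 mm
Layer 630–540 hPa: Δp = 90 hPa = 9000 Pa, q̄ = 0.00223 kg/kg → 0.00223 × 9000 / 9.8 = 2.05 mm
Layer 540–400 hPa: Δp = 140 hPa = 14000 Pa, q̄ = 0.00192 kg/kg → 0.00192 × 14000 / 9.8 = 2.74 mm
PW = 12.20 + 18.34 + 3.18 + 2.05 + 2.74 = 38.51 ≈ 38.5 mm.
Rainfall = ε × PW = 0.56 × 38.5 = 21.6 mm.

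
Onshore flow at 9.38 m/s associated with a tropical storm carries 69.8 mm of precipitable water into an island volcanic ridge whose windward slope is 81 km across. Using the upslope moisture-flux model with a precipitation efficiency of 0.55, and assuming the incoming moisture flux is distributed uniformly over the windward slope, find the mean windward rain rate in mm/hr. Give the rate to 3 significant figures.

R ≈ 16.0 mm/hr

Incoming column moisture flux per unit ridge length: F = V × PW = 9.38 × 69.8 = 654.724 mm·m/s.
Spread over the 81 km slope with efficiency ε = 0.55: R = ε·F/W = 0.55 × 654.724 / 81000 m = 4.446e-03 mm/s.
R = 4.446e-03 × 3600 = 16.0 mm/hr.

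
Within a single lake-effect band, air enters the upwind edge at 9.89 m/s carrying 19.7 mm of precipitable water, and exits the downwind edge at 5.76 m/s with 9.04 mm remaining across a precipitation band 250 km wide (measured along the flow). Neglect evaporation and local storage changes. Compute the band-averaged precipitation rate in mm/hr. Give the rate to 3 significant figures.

Column moisture flux per unit crosswind length is F = V × PW.
Inflow: F_in = 9.89 × 19.7 = 194.833 mm·m/s
Outflow: F_out = 5.76 × 9.04 = 52.0704 mm·m/s
Steady-state rate R = (F_in − F_out)/L = (194.833 − 52.0704) / 250000 m = 5.711e-04 mm/s.
R = 5.711e-04 × 3600 = 2.06 mm/hr.

R ≈ 2.06 mm/hr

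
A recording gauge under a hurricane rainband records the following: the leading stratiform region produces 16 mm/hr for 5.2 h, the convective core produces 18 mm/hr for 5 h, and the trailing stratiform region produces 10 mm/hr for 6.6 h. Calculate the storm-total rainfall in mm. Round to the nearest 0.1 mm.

total ≈ 239.2 mm

Total = Σ Rᵢ Δtᵢ = 16 × 5.2 + 18 × 5 + 10 × 6.6
      = 83.2 + 90 + 66 = 239.2 mm.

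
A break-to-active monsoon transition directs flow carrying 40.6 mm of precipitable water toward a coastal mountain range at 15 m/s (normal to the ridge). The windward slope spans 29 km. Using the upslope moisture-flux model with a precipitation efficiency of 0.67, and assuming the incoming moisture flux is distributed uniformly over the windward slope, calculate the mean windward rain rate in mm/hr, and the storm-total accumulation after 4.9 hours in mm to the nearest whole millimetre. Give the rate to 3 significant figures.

R ≈ 50.7 mm/hr; total ≈ 248 mm

Incoming column moisture flux per unit ridge length: F = V × PW = 15 × 40.6 = 609 mm·m/s.
Spread over the 29 km slope with efficiency ε = 0.67: R = ε·F/W = 0.67 × 609 / 29000 m = 1.407e-02 mm/s.
R = 1.407e-02 × 3600 = 50.7 mm/hr.
Over 4.9 h: total = 50.7 × 4.9 = 248.43 ≈ 248 mm.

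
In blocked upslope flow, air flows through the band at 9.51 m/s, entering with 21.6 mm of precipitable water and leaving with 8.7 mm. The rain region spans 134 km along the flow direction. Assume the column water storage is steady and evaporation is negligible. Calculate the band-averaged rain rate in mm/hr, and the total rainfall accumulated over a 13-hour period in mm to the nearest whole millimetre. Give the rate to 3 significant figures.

R ≈ 3.30 mm/hr; total ≈ 43 mm

Column moisture flux per unit crosswind length is F = V × PW.
Inflow: F_in = 9.51 × 21.6 = 205.416 mm·m/s
Outflow: F_out = 9.51 × 8.7 = 82.737 mm·m/s
Steady-state rate R = (F_in − F_out)/L = (205.416 − 82.737) / 134000 m = 9.155e-04 mm/s.
R = 9.155e-04 × 3600 = 3.30 mm/hr.
Over 13 h: total = 3.30 × 13 = 42.9 ≈ 43 mm.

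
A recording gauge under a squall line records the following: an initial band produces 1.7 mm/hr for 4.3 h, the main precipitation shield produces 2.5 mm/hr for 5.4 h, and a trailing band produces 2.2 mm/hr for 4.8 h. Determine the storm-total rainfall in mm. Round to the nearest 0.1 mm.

Total = Σ Rᵢ Δtᵢ = 1.7 × 4.3 + 2.5 × 5.4 + 2.2 × 4.8
      = 7.31 + 13.5 + 10.56 = 31.4 mm.

total ≈ 31.4 mm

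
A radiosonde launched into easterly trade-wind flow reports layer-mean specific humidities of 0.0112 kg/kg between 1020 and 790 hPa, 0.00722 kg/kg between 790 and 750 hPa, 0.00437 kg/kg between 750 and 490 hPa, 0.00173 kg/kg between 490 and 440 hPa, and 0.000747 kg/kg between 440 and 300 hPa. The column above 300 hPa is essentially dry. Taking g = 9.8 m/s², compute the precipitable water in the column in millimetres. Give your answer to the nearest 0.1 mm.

Precipitable water is the column-integrated vapour mass per unit area: PW = (1/g) Σ q̄ Δp, with q in kg/kg and Δp in Pa (1 kg/m² of water = 1 mm).
Layer 1020–790 hPa: Δp = 230 hPa = 23000 Pa, q̄ = 0.0112 kg/kg → 0.0112 × 23000 / 9.8 = 26.29 mm
Layer 790–750 hPa: Δp = 40 hPa = 4000 Pa, q̄ = 0.00722 kg/kg → 0.00722 × 4000 / 9.8 = 2.95 mm
Layer 750–490 hPa: Δp = 260 hPa = 26000 Pa, q̄ = 0.00437 kg/kg → 0.00437 × 26000 / 9.8 = 11.59 mm
Layer 490–440 hPa: Δp = 50 hPa = 5000 Pa, q̄ = 0.00173 kg/kg → 0.00173 × 5000 / 9.8 = 0.88 mm
Layer 440–300 hPa: Δp = 140 hPa = 14000 Pa, q̄ = 0.000747 kg/kg → 0.000747 × 14000 / 9.8 = 1.07 mm
PW = 26.29 + 2.95 + 11.59 + 0.88 + 1.07 = 42.78 ≈ 42.8 mm.

PW ≈ 42.8 mm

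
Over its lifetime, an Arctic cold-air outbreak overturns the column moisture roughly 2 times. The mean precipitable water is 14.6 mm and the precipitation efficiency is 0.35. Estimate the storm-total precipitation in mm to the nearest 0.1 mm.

precipitation ≈ 10.2 mm

Each cycle deposits ε × PW = 0.35 × 14.6 = 5.11 mm.
Over 2 cycles: 2 × 5.11 = 10.2 mm.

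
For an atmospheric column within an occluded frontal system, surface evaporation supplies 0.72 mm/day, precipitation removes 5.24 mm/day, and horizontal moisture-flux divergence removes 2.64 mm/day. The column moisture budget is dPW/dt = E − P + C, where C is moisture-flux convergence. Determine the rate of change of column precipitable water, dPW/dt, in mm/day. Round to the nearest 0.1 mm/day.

dPW/dt ≈ -7.2 mm/day

dPW/dt = E − P + C = 0.72 − 5.24 + (-2.64) = -7.2 mm/day.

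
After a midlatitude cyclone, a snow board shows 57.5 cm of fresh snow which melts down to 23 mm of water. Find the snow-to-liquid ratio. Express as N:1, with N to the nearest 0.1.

Ratio = snow depth / SWE = 575 mm / 23 mm = 25.0, i.e. 25.0:1.

ratio ≈ 25.0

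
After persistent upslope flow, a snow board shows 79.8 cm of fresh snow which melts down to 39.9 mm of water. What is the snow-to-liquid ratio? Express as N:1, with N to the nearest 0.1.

Ratio = snow depth / SWE = 798 mm / 39.9 mm = 20.0, i.e. 20.0:1.

ratio ≈ 20.0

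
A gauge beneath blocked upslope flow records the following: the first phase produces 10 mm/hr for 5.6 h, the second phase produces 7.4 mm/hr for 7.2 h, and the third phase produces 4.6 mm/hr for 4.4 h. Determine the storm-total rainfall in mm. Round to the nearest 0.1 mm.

Total = Σ Rᵢ Δtᵢ = 10 × 5.6 + 7.4 × 7.2 + 4.6 × 4.4
      = 56 + 53.28 + 20.24 = 129.5 mm.

total ≈ 129.5 mm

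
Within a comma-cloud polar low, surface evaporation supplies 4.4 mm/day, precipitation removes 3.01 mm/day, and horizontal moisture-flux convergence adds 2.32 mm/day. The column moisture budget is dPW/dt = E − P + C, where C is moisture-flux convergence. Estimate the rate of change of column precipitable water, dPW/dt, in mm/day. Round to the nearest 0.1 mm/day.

dPW/dt = E − P + C = 4.4 − 3.01 + (2.32) = 3.7 mm/day.

dPW/dt ≈ 3.7 mm/day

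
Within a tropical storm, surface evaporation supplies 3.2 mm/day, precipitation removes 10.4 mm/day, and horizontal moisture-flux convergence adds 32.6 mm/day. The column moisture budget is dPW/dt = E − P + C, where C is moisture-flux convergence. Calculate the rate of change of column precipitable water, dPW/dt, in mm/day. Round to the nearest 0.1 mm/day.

dPW/dt ≈ 25.4 mm/day

dPW/dt = E − P + C = 3.2 − 10.4 + (32.6) = 25.4 mm/day.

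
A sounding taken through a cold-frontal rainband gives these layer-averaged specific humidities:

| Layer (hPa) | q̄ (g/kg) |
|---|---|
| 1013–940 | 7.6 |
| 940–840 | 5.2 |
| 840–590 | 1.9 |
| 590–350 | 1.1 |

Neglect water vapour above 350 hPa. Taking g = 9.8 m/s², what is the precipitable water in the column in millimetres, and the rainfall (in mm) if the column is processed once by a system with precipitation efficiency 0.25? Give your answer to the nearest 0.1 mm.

Precipitable water is the column-integrated vapour mass per unit area: PW = (1/g) Σ q̄ Δp, with q in kg/kg and Δp in Pa (1 kg/m² of water = 1 mm).
Layer 1013–940 hPa: Δp = 73 hPa = 7300 Pa, q̄ = 0.0076 kg/kg → 0.0076 × 7300 / 9.8 = 5.66 mm
Layer 940–840 hPa: Δp = 100 hPa = 10000 Pa, q̄ = 0.0052 kg/kg → 0.0052 × 10000 / 9.8 = 5.31 mm
Layer 840–590 hPa: Δp = 250 hPa = 25000 Pa, q̄ = 0.0019 kg/kg → 0.0019 × 25000 / 9.8 = 4.85 mm
Layer 590–350 hPa: Δp = 240 hPa = 24000 Pa, q̄ = 0.0011 kg/kg → 0.0011 × 24000 / 9.8 = 2.69 mm
PW = 5.66 + 5.31 + 4.85 + 2.69 = 18.51 ≈ 18.5 mm.
Rainfall = ε × PW = 0.25 × 18.5 = 4.6 mm.

PW ≈ 18.5 mm; rainfall ≈ 4.6 mm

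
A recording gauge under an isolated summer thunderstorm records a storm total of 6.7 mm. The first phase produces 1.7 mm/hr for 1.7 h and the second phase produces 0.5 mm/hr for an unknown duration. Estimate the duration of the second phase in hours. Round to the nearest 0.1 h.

duration ≈ 7.6 h

Known phases: 1.7 × 1.7 = 2.89 mm.
Remaining depth = 6.7 − 2.89 = 3.81 mm.
Duration = 3.81 / 0.5 = 7.6 h.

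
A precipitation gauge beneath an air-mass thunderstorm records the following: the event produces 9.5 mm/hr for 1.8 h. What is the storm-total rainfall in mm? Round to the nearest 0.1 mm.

total ≈ 17.1 mm

Total = Σ Rᵢ Δtᵢ = 9.5 × 1.8
      = 17.1 = 17.1 mm.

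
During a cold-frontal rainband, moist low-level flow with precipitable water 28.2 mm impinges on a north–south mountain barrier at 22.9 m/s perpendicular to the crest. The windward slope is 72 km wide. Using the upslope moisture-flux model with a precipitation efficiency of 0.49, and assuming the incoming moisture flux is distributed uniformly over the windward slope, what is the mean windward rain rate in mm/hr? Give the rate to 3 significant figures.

R ≈ 15.8 mm/hr

Incoming column moisture flux per unit ridge length: F = V × PW = 22.9 × 28.2 = 645.78 mm·m/s.
Spread over the 72 km slope with efficiency ε = 0.49: R = ε·F/W = 0.49 × 645.78 / 72000 m = 4.395e-03 mm/s.
R = 4.395e-03 × 3600 = 15.8 mm/hr.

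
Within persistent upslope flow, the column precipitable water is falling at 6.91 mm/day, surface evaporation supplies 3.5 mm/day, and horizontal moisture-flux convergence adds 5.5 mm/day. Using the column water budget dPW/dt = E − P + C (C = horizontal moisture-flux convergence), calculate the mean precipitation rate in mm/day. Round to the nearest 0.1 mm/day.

P ≈ 15.9 mm/day

dPW/dt = -6.91 mm/day.
P = E + C − dPW/dt = 3.5 + (5.5) − (-6.91) = 15.9 mm/day.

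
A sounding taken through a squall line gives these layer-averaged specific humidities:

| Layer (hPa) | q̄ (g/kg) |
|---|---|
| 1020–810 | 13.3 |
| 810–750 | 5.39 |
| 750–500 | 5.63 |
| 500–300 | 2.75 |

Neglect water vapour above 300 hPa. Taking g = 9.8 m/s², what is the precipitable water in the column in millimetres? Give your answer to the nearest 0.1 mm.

PW ≈ 51.8 mm

Precipitable water is the column-integrated vapour mass per unit area: PW = (1/g) Σ q̄ Δp, with q in kg/kg and Δp in Pa (1 kg/m² of water = 1 mm).
Layer 1020–810 hPa: Δp = 210 hPa = 21000 Pa, q̄ = 0.0133 kg/kg → 0.0133 × 21000 / 9.8 = 28.50 mm
Layer 810–750 hPa: Δp = 60 hPa = 6000 Pa, q̄ = 0.00539 kg/kg → 0.00539 × 6000 / 9.8 = 3.30 mm
Layer 750–500 hPa: Δp = 250 hPa = 25000 Pa, q̄ = 0.00563 kg/kg → 0.00563 × 25000 / 9.8 = 14.36 mm
Layer 500–300 hPa: Δp = 200 hPa = 20000 Pa, q̄ = 0.00275 kg/kg → 0.00275 × 20000 / 9.8 = 5.61 mm
PW = 28.50 + 3.30 + 14.36 + 5.61 = 51.77 ≈ 51.8 mm.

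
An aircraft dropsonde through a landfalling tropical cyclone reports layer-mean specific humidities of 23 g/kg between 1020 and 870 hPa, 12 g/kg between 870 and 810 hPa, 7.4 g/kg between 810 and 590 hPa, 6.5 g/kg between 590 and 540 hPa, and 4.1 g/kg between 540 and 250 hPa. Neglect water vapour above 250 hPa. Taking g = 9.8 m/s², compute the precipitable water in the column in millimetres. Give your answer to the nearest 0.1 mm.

Precipitable water is the column-integrated vapour mass per unit area: PW = (1/g) Σ q̄ Δp, with q in kg/kg and Δp in Pa (1 kg/m² of water = 1 mm).
Layer 1020–870 hPa: Δp = 150 hPa = 15000 Pa, q̄ = 0.023 kg/kg → 0.023 × 15000 / 9.8 = 35.20 mm
Layer 870–810 hPa: Δp = 60 hPa = 6000 Pa, q̄ = 0.012 kg/kg → 0.012 × 6000 / 9.8 = 7.35 mm
Layer 810–590 hPa: Δp = 220 hPa = 22000 Pa, q̄ = 0.0074 kg/kg → 0.0074 × 22000 / 9.8 = 16.61 mm
Layer 590–540 hPa: Δp = 50 hPa = 5000 Pa, q̄ = 0.0065 kg/kg → 0.0065 × 5000 / 9.8 = 3.32 mm
Layer 540–250 hPa: Δp = 290 hPa = 29000 Pa, q̄ = 0.0041 kg/kg → 0.0041 × 29000 / 9.8 = 12.13 mm
PW = 35.20 + 7.35 + 16.61 + 3.32 + 12.13 = 74.61 ≈ 74.6 mm.

PW ≈ 74.6 mm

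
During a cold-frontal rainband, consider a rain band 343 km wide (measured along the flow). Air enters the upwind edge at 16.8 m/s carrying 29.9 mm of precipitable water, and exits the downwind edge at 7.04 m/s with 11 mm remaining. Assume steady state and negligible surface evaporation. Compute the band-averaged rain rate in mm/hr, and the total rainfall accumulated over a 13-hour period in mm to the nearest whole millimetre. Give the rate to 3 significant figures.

R ≈ 4.46 mm/hr; total ≈ 58 mm

Column moisture flux per unit crosswind length is F = V × PW.
Inflow: F_in = 16.8 × 29.9 = 502.32 mm·m/s
Outflow: F_out = 7.04 × 11 = 77.44 mm·m/s
Steady-state rate R = (F_in − F_out)/L = (502.32 − 77.44) / 343000 m = 1.239e-03 mm/s.
R = 1.239e-03 × 3600 = 4.46 mm/hr.
Over 13 h: total = 4.46 × 13 = 57.98 ≈ 58 mm.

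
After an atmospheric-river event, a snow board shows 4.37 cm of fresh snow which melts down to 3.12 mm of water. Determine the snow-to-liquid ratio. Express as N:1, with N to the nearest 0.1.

ratio ≈ 14.0

Ratio = snow depth / SWE = 43.7 mm / 3.12 mm = 14.0, i.e. 14.0:1.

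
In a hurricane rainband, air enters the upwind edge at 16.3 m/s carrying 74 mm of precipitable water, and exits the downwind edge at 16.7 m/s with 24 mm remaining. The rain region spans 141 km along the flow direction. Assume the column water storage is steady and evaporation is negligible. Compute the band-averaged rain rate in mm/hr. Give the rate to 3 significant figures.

Column moisture flux per unit crosswind length is F = V × PW.
Inflow: F_in = 16.3 × 74 = 1206.2 mm·m/s
Outflow: F_out = 16.7 × 24 = 400.8 mm·m/s
Steady-state rate R = (F_in − F_out)/L = (1206.2 − 400.8) / 141000 m = 5.712e-03 mm/s.
R = 5.712e-03 × 3600 = 20.6 mm/hr.

R ≈ 20.6 mm/hr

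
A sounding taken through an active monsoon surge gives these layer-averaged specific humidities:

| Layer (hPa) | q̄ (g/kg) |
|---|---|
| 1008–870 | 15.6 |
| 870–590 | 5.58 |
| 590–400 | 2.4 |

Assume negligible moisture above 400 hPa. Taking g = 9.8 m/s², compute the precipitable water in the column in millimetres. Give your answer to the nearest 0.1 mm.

Precipitable water is the column-integrated vapour mass per unit area: PW = (1/g) Σ q̄ Δp, with q in kg/kg and Δp in Pa (1 kg/m² of water = 1 mm).
Layer 1008–870 hPa: Δp = 138 hPa = 13800 Pa, q̄ = 0.0156 kg/kg → 0.0156 × 13800 / 9.8 = 21.97 mm
Layer 870–590 hPa: Δp = 280 hPa = 28000 Pa, q̄ = 0.00558 kg/kg → 0.00558 × 28000 / 9.8 = 15.94 mm
Layer 590–400 hPa: Δp = 190 hPa = 19000 Pa, q̄ = 0.0024 kg/kg → 0.0024 × 19000 / 9.8 = 4.65 mm
PW = 21.97 + 15.94 + 4.65 = 42.56 ≈ 42.6 mm.

PW ≈ 42.6 mm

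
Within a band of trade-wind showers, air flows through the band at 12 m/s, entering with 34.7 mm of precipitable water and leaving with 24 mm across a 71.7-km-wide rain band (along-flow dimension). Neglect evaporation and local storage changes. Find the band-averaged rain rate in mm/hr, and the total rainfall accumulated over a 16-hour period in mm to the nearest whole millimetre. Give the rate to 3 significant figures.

Column moisture flux per unit crosswind length is F = V × PW.
Inflow: F_in = 12 × 34.7 = 416.4 mm·m/s
Outflow: F_out = 12 × 24 = 288 mm·m/s
Steady-state rate R = (F_in − F_out)/L = (416.4 − 288) / 71700 m = 1.791e-03 mm/s.
R = 1.791e-03 × 3600 = 6.45 mm/hr.
Over 16 h: total = 6.45 × 16 = 103.2 ≈ 103 mm.

R ≈ 6.45 mm/hr; total ≈ 103 mm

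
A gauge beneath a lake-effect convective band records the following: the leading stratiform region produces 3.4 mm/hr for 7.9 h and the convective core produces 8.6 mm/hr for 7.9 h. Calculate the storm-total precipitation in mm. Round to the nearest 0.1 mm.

total ≈ 94.8 mm

Total = Σ Rᵢ Δtᵢ = 3.4 × 7.9 + 8.6 × 7.9
      = 26.86 + 67.94 = 94.8 mm.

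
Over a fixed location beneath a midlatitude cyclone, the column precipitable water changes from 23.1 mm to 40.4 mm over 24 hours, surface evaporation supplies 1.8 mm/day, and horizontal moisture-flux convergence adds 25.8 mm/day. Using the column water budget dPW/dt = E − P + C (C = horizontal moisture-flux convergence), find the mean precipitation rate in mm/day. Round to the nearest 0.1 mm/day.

dPW/dt = (40.4 − 23.1) mm / (24/24 day) = +17.300 mm/day.
P = E + C − dPW/dt = 1.8 + (25.8) − (+17.300) = 10.3 mm/day.

P ≈ 10.3 mm/day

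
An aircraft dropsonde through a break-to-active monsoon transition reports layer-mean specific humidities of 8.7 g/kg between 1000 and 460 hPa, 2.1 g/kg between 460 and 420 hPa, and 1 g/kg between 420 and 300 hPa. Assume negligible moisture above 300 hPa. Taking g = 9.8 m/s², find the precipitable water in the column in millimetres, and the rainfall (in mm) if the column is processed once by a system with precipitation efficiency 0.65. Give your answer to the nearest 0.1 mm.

PW ≈ 50.0 mm; rainfall ≈ 32.5 mm

Precipitable water is the column-integrated vapour mass per unit area: PW = (1/g) Σ q̄ Δp, with q in kg/kg and Δp in Pa (1 kg/m² of water = 1 mm).
Layer 1000–460 hPa: Δp = 540 hPa = 54000 Pa, q̄ = 0.0087 kg/kg → 0.0087 × 54000 / 9.8 = 47.94 mm
Layer 460–420 hPa: Δp = 40 hPa = 4000 Pa, q̄ = 0.0021 kg/kg → 0.0021 × 4000 / 9.8 = 0.86 mm
Layer 420–300 hPa: Δp = 120 hPa = 12000 Pa, q̄ = 0.001 kg/kg → 0.001 × 12000 / 9.8 = 1.22 mm
PW = 47.94 + 0.86 + 1.22 = 50.02 ≈ 50.0 mm.
Rainfall = ε × PW = 0.65 × 50.0 = 32.5 mm.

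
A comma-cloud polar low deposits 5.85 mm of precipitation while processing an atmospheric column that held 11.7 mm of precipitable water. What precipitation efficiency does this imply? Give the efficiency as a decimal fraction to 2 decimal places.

ε ≈ 0.50

ε = precipitation / PW = 5.85 / 11.7 = 0.50.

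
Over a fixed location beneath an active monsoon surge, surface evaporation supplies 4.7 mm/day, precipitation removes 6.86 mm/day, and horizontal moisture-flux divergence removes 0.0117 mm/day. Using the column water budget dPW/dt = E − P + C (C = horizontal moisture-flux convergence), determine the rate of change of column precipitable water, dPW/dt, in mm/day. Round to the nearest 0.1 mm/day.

dPW/dt = E − P + C = 4.7 − 6.86 + (-0.0117) = -2.2 mm/day.

dPW/dt ≈ -2.2 mm/day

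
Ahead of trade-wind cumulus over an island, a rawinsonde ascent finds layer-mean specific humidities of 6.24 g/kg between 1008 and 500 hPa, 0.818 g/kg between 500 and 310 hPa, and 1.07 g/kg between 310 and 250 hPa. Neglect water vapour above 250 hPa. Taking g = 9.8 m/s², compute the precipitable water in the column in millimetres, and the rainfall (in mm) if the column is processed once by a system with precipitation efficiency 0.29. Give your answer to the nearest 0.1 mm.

Precipitable water is the column-integrated vapour mass per unit area: PW = (1/g) Σ q̄ Δp, with q in kg/kg and Δp in Pa (1 kg/m² of water = 1 mm).
Layer 1008–500 hPa: Δp = 508 hPa = 50800 Pa, q̄ = 0.00624 kg/kg → 0.00624 × 50800 / 9.8 = 32.35 mm
Layer 500–310 hPa: Δp = 190 hPa = 19000 Pa, q̄ = 0.000818 kg/kg → 0.000818 × 19000 / 9.8 = 1.59 mm
Layer 310–250 hPa: Δp = 60 hPa = 6000 Pa, q̄ = 0.00107 kg/kg → 0.00107 × 6000 / 9.8 = 0.66 mm
PW = 32.35 + 1.59 + 0.66 = 34.60 ≈ 34.6 mm.
Rainfall = ε × PW = 0.29 × 34.6 = 10.0 mm.

PW ≈ 34.6 mm; rainfall ≈ 10.0 mm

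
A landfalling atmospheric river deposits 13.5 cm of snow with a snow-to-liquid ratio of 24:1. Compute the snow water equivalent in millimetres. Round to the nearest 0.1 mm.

SWE ≈ 5.6 mm

SWE = snow depth / ratio = 13.5 cm / 24 = 0.562 cm = 5.6 mm.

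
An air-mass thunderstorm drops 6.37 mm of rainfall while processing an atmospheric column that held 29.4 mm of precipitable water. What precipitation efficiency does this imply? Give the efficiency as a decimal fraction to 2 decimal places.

ε = rainfall / PW = 6.37 / 29.4 = 0.22.

ε ≈ 0.22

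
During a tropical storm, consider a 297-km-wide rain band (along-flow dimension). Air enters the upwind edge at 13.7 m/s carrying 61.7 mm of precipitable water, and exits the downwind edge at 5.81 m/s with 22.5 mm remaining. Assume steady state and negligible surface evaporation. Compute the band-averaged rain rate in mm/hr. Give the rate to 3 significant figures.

R ≈ 8.66 mm/hr

Column moisture flux per unit crosswind length is F = V × PW.
Inflow: F_in = 13.7 × 61.7 = 845.29 mm·m/s
Outflow: F_out = 5.81 × 22.5 = 130.725 mm·m/s
Steady-state rate R = (F_in − F_out)/L = (845.29 − 130.725) / 297000 m = 2.406e-03 mm/s.
R = 2.406e-03 × 3600 = 8.66 mm/hr.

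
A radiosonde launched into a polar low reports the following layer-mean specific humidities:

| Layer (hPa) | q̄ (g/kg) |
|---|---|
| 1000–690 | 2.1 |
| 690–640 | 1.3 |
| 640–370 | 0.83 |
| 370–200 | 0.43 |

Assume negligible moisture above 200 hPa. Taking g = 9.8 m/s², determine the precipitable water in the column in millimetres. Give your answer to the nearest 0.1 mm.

Precipitable water is the column-integrated vapour mass per unit area: PW = (1/g) Σ q̄ Δp, with q in kg/kg and Δp in Pa (1 kg/m² of water = 1 mm).
Layer 1000–690 hPa: Δp = 310 hPa = 31000 Pa, q̄ = 0.0021 kg/kg → 0.0021 × 31000 / 9.8 = 6.64 mm
Layer 690–640 hPa: Δp = 50 hPa = 5000 Pa, q̄ = 0.0013 kg/kg → 0.0013 × 5000 / 9.8 = 0.66 mm
Layer 640–370 hPa: Δp = 270 hPa = 27000 Pa, q̄ = 0.00083 kg/kg → 0.00083 × 27000 / 9.8 = 2.29 mm
Layer 370–200 hPa: Δp = 170 hPa = 17000 Pa, q̄ = 0.00043 kg/kg → 0.00043 × 17000 / 9.8 = 0.75 mm
PW = 6.64 + 0.66 + 2.29 + 0.75 = 10.34 ≈ 10.3 mm.

PW ≈ 10.3 mm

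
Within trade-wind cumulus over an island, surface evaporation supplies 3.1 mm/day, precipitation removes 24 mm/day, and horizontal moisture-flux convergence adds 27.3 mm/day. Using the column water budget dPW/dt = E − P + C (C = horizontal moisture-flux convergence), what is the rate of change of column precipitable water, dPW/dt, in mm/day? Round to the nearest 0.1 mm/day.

dPW/dt = E − P + C = 3.1 − 24 + (27.3) = 6.4 mm/day.

dPW/dt ≈ 6.4 mm/day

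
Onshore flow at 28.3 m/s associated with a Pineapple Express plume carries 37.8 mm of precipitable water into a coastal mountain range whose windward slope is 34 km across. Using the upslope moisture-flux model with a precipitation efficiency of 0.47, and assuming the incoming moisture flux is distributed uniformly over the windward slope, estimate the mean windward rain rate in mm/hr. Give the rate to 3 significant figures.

R ≈ 53.2 mm/hr

Incoming column moisture flux per unit ridge length: F = V × PW = 28.3 × 37.8 = 1069.74 mm·m/s.
Spread over the 34 km slope with efficiency ε = 0.47: R = ε·F/W = 0.47 × 1069.74 / 34000 m = 1.479e-02 mm/s.
R = 1.479e-02 × 3600 = 53.2 mm/hr.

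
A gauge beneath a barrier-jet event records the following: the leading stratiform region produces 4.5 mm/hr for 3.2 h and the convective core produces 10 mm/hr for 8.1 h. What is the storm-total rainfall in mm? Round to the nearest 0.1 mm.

Total = Σ Rᵢ Δtᵢ = 4.5 × 3.2 + 10 × 8.1
      = 14.4 + 81 = 95.4 mm.

total ≈ 95.4 mm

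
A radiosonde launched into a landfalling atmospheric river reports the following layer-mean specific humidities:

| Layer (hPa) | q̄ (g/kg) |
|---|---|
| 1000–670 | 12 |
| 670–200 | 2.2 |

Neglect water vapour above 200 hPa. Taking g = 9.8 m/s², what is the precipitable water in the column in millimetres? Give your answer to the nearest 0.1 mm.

Precipitable water is the column-integrated vapour mass per unit area: PW = (1/g) Σ q̄ Δp, with q in kg/kg and Δp in Pa (1 kg/m² of water = 1 mm).
Layer 1000–670 hPa: Δp = 330 hPa = 33000 Pa, q̄ = 0.012 kg/kg → 0.012 × 33000 / 9.8 = 40.41 mm
Layer 670–200 hPa: Δp = 470 hPa = 47000 Pa, q̄ = 0.0022 kg/kg → 0.0022 × 47000 / 9.8 = 10.55 mm
PW = 40.41 + 10.55 = 50.96 ≈ 51.0 mm.

PW ≈ 51.0 mm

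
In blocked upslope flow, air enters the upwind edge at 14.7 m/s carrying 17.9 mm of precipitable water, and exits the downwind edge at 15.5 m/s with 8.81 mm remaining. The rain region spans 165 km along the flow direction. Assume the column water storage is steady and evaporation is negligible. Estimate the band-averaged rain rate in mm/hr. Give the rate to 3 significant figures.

Column moisture flux per unit crosswind length is F = V × PW.
Inflow: F_in = 14.7 × 17.9 = 263.13 mm·m/s
Outflow: F_out = 15.5 × 8.81 = 136.555 mm·m/s
Steady-state rate R = (F_in − F_out)/L = (263.13 − 136.555) / 165000 m = 7.671e-04 mm/s.
R = 7.671e-04 × 3600 = 2.76 mm/hr.

R ≈ 2.76 mm/hr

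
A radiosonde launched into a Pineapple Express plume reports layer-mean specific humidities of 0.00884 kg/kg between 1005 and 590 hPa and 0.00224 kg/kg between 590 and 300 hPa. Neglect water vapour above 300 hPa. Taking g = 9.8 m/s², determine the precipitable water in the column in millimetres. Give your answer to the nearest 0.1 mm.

Precipitable water is the column-integrated vapour mass per unit area: PW = (1/g) Σ q̄ Δp, with q in kg/kg and Δp in Pa (1 kg/m² of water = 1 mm).
Layer 1005–590 hPa: Δp = 415 hPa = 41500 Pa, q̄ = 0.00884 kg/kg → 0.00884 × 41500 / 9.8 = 37.43 mm
Layer 590–300 hPa: Δp = 290 hPa = 29000 Pa, q̄ = 0.00224 kg/kg → 0.00224 × 29000 / 9.8 = 6.63 mm
PW = 37.43 + 6.63 = 44.06 ≈ 44.1 mm.

PW ≈ 44.1 mm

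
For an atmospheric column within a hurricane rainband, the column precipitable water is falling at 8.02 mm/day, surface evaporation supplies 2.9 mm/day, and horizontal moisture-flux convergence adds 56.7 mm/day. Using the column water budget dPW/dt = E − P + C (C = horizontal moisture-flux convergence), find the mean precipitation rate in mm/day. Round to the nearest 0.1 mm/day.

dPW/dt = -8.02 mm/day.
P = E + C − dPW/dt = 2.9 + (56.7) − (-8.02) = 67.6 mm/day.

P ≈ 67.6 mm/day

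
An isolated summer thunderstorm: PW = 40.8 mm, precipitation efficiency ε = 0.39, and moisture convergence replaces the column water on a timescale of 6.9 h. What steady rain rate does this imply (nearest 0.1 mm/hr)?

R ≈ 2.3 mm/hr

Each overturning extracts ε × PW = 0.39 × 40.8 = 15.912 mm.
Rate = ε·PW / τ = 15.912 / 6.9 h = 2.3 mm/hr.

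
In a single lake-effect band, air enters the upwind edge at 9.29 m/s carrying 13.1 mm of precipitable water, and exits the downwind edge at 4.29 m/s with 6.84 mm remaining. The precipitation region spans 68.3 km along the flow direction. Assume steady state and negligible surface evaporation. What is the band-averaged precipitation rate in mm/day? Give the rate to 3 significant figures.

R ≈ 117 mm/day

Column moisture flux per unit crosswind length is F = V × PW.
Inflow: F_in = 9.29 × 13.1 = 121.699 mm·m/s
Outflow: F_out = 4.29 × 6.84 = 29.3436 mm·m/s
Steady-state rate R = (F_in − F_out)/L = (121.699 − 29.3436) / 68300 m = 1.352e-03 mm/s.
R = 1.352e-03 × 3600 × 24 = 117 mm/day.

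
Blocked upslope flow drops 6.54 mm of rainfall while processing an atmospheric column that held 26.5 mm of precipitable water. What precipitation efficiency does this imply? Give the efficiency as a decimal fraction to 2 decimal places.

ε ≈ 0.25

ε = rainfall / PW = 6.54 / 26.5 = 0.25.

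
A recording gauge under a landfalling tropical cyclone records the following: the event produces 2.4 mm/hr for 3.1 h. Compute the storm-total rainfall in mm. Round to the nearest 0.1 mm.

Total = Σ Rᵢ Δtᵢ = 2.4 × 3.1
      = 7.44 = 7.4 mm.

total ≈ 7.4 mm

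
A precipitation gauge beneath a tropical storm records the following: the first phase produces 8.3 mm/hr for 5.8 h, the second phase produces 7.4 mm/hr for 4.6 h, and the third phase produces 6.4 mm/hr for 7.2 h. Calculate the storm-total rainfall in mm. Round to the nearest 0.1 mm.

Total = Σ Rᵢ Δtᵢ = 8.3 × 5.8 + 7.4 × 4.6 + 6.4 × 7.2
      = 48.14 + 34.04 + 46.08 = 128.3 mm.

total ≈ 128.3 mm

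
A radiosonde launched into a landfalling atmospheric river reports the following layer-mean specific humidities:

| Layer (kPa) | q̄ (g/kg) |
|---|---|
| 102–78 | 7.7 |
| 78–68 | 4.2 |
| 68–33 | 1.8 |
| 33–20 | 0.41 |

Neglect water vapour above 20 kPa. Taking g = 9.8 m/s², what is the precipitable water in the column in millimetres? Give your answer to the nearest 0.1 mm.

PW ≈ 30.1 mm

Precipitable water is the column-integrated vapour mass per unit area: PW = (1/g) Σ q̄ Δp, with q in kg/kg and Δp in Pa (1 kg/m² of water = 1 mm).
Layer 102–78 kPa: Δp = 240 hPa = 24000 Pa, q̄ = 0.0077 kg/kg → 0.0077 × 24000 / 9.8 = 18.86 mm
Layer 78–68 kPa: Δp = 100 hPa = 10000 Pa, q̄ = 0.0042 kg/kg → 0.0042 × 10000 / 9.8 = 4.29 mm
Layer 68–33 kPa: Δp = 350 hPa = 35000 Pa, q̄ = 0.0018 kg/kg → 0.0018 × 35000 / 9.8 = 6.43 mm
Layer 33–20 kPa: Δp = 130 hPa = 13000 Pa, q̄ = 0.00041 kg/kg → 0.00041 × 13000 / 9.8 = 0.54 mm
PW = 18.86 + 4.29 + 6.43 + 0.54 = 30.12 ≈ 30.1 mm.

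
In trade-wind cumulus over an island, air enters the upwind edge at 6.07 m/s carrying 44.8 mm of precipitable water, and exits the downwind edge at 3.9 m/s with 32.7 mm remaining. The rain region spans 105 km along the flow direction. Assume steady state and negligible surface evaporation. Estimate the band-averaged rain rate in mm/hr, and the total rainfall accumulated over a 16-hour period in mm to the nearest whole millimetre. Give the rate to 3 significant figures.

R ≈ 4.95 mm/hr; total ≈ 79 mm

Column moisture flux per unit crosswind length is F = V × PW.
Inflow: F_in = 6.07 × 44.8 = 271.936 mm·m/s
Outflow: F_out = 3.9 × 32.7 = 127.53 mm·m/s
Steady-state rate R = (F_in − F_out)/L = (271.936 − 127.53) / 105000 m = 1.375e-03 mm/s.
R = 1.375e-03 × 3600 = 4.95 mm/hr.
Over 16 h: total = 4.95 × 16 = 79.2 ≈ 79 mm.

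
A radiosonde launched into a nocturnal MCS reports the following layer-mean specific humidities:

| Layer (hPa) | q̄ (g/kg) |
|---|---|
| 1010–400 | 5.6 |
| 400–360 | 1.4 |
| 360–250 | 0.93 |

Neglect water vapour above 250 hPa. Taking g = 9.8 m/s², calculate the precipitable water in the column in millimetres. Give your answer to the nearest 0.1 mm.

PW ≈ 36.5 mm

Precipitable water is the column-integrated vapour mass per unit area: PW = (1/g) Σ q̄ Δp, with q in kg/kg and Δp in Pa (1 kg/m² of water = 1 mm).
Layer 1010–400 hPa: Δp = 610 hPa = 61000 Pa, q̄ = 0.0056 kg/kg → 0.0056 × 61000 / 9.8 = 34.86 mm
Layer 400–360 hPa: Δp = 40 hPa = 4000 Pa, q̄ = 0.0014 kg/kg → 0.0014 × 4000 / 9.8 = 0.57 mm
Layer 360–250 hPa: Δp = 110 hPa = 11000 Pa, q̄ = 0.00093 kg/kg → 0.00093 × 11000 / 9.8 = 1.04 mm
PW = 34.86 + 0.57 + 1.04 = 36.47 ≈ 36.5 mm.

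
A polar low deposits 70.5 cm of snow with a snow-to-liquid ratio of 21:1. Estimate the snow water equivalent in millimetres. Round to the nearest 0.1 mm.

SWE = snow depth / ratio = 70.5 cm / 21 = 3.357 cm = 33.6 mm.

SWE ≈ 33.6 mm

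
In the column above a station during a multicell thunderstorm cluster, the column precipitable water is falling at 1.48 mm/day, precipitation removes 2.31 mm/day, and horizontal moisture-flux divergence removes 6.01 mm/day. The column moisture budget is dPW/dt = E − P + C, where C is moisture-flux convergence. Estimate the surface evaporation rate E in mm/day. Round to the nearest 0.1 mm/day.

dPW/dt = -1.48 mm/day.
E = dPW/dt + P − C = (-1.48) + 2.31 − (-6.01) = 6.8 mm/day.

E ≈ 6.8 mm/day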